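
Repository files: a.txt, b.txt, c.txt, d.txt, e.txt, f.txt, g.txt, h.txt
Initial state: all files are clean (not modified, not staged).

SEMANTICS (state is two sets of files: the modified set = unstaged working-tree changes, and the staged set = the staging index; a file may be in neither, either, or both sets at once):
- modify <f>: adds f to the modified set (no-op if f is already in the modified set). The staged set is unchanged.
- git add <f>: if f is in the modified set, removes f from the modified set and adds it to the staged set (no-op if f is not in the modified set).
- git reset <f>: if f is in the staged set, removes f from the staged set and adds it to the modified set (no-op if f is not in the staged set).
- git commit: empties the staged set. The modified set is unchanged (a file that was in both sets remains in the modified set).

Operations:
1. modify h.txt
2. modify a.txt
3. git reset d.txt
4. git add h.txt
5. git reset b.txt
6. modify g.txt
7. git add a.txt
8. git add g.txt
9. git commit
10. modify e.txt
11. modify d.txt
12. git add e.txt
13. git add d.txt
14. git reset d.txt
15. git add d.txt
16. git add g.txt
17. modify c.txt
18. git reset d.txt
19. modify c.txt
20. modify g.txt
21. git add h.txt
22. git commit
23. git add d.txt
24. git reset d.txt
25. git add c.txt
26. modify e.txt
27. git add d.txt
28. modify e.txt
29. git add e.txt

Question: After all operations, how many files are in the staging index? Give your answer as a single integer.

After op 1 (modify h.txt): modified={h.txt} staged={none}
After op 2 (modify a.txt): modified={a.txt, h.txt} staged={none}
After op 3 (git reset d.txt): modified={a.txt, h.txt} staged={none}
After op 4 (git add h.txt): modified={a.txt} staged={h.txt}
After op 5 (git reset b.txt): modified={a.txt} staged={h.txt}
After op 6 (modify g.txt): modified={a.txt, g.txt} staged={h.txt}
After op 7 (git add a.txt): modified={g.txt} staged={a.txt, h.txt}
After op 8 (git add g.txt): modified={none} staged={a.txt, g.txt, h.txt}
After op 9 (git commit): modified={none} staged={none}
After op 10 (modify e.txt): modified={e.txt} staged={none}
After op 11 (modify d.txt): modified={d.txt, e.txt} staged={none}
After op 12 (git add e.txt): modified={d.txt} staged={e.txt}
After op 13 (git add d.txt): modified={none} staged={d.txt, e.txt}
After op 14 (git reset d.txt): modified={d.txt} staged={e.txt}
After op 15 (git add d.txt): modified={none} staged={d.txt, e.txt}
After op 16 (git add g.txt): modified={none} staged={d.txt, e.txt}
After op 17 (modify c.txt): modified={c.txt} staged={d.txt, e.txt}
After op 18 (git reset d.txt): modified={c.txt, d.txt} staged={e.txt}
After op 19 (modify c.txt): modified={c.txt, d.txt} staged={e.txt}
After op 20 (modify g.txt): modified={c.txt, d.txt, g.txt} staged={e.txt}
After op 21 (git add h.txt): modified={c.txt, d.txt, g.txt} staged={e.txt}
After op 22 (git commit): modified={c.txt, d.txt, g.txt} staged={none}
After op 23 (git add d.txt): modified={c.txt, g.txt} staged={d.txt}
After op 24 (git reset d.txt): modified={c.txt, d.txt, g.txt} staged={none}
After op 25 (git add c.txt): modified={d.txt, g.txt} staged={c.txt}
After op 26 (modify e.txt): modified={d.txt, e.txt, g.txt} staged={c.txt}
After op 27 (git add d.txt): modified={e.txt, g.txt} staged={c.txt, d.txt}
After op 28 (modify e.txt): modified={e.txt, g.txt} staged={c.txt, d.txt}
After op 29 (git add e.txt): modified={g.txt} staged={c.txt, d.txt, e.txt}
Final staged set: {c.txt, d.txt, e.txt} -> count=3

Answer: 3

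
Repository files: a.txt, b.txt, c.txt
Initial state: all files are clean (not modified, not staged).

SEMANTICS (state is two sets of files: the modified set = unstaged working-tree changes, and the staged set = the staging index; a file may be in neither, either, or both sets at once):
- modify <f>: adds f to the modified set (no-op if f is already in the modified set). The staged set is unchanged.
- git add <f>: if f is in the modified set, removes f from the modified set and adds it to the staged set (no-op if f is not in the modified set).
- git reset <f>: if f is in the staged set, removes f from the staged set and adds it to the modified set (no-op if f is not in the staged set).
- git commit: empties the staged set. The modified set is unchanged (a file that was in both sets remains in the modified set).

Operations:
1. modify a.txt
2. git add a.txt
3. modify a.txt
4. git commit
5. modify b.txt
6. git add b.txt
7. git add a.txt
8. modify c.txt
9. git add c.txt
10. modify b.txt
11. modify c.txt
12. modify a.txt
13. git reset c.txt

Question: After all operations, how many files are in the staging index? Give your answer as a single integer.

Answer: 2

Derivation:
After op 1 (modify a.txt): modified={a.txt} staged={none}
After op 2 (git add a.txt): modified={none} staged={a.txt}
After op 3 (modify a.txt): modified={a.txt} staged={a.txt}
After op 4 (git commit): modified={a.txt} staged={none}
After op 5 (modify b.txt): modified={a.txt, b.txt} staged={none}
After op 6 (git add b.txt): modified={a.txt} staged={b.txt}
After op 7 (git add a.txt): modified={none} staged={a.txt, b.txt}
After op 8 (modify c.txt): modified={c.txt} staged={a.txt, b.txt}
After op 9 (git add c.txt): modified={none} staged={a.txt, b.txt, c.txt}
After op 10 (modify b.txt): modified={b.txt} staged={a.txt, b.txt, c.txt}
After op 11 (modify c.txt): modified={b.txt, c.txt} staged={a.txt, b.txt, c.txt}
After op 12 (modify a.txt): modified={a.txt, b.txt, c.txt} staged={a.txt, b.txt, c.txt}
After op 13 (git reset c.txt): modified={a.txt, b.txt, c.txt} staged={a.txt, b.txt}
Final staged set: {a.txt, b.txt} -> count=2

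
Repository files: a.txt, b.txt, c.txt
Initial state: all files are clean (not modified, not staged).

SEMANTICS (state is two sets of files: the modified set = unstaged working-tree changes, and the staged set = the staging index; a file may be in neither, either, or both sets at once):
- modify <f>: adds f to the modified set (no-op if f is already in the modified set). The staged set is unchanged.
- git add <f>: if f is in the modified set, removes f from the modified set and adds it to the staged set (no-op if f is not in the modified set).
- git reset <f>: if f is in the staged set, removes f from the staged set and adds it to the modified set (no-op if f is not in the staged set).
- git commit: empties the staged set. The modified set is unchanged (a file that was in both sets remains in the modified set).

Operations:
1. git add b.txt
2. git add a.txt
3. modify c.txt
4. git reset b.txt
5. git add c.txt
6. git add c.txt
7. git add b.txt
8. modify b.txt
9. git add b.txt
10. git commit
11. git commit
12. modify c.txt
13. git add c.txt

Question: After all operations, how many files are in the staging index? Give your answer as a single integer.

Answer: 1

Derivation:
After op 1 (git add b.txt): modified={none} staged={none}
After op 2 (git add a.txt): modified={none} staged={none}
After op 3 (modify c.txt): modified={c.txt} staged={none}
After op 4 (git reset b.txt): modified={c.txt} staged={none}
After op 5 (git add c.txt): modified={none} staged={c.txt}
After op 6 (git add c.txt): modified={none} staged={c.txt}
After op 7 (git add b.txt): modified={none} staged={c.txt}
After op 8 (modify b.txt): modified={b.txt} staged={c.txt}
After op 9 (git add b.txt): modified={none} staged={b.txt, c.txt}
After op 10 (git commit): modified={none} staged={none}
After op 11 (git commit): modified={none} staged={none}
After op 12 (modify c.txt): modified={c.txt} staged={none}
After op 13 (git add c.txt): modified={none} staged={c.txt}
Final staged set: {c.txt} -> count=1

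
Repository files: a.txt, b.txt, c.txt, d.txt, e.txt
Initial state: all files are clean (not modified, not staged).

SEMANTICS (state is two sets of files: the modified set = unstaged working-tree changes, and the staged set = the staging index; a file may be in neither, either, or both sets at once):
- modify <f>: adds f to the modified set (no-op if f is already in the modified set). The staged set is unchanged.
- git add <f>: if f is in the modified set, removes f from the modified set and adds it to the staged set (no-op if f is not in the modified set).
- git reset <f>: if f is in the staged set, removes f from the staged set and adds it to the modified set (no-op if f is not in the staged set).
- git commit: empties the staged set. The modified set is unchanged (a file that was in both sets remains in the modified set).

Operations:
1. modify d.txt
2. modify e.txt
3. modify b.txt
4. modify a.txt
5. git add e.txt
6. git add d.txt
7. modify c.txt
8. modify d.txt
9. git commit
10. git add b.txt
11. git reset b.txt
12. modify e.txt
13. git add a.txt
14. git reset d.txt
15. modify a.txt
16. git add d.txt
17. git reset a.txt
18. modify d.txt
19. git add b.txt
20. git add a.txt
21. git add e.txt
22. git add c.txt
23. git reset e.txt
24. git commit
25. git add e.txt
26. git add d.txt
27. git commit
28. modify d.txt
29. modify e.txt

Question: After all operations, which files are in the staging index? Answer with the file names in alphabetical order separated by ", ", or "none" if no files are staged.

Answer: none

Derivation:
After op 1 (modify d.txt): modified={d.txt} staged={none}
After op 2 (modify e.txt): modified={d.txt, e.txt} staged={none}
After op 3 (modify b.txt): modified={b.txt, d.txt, e.txt} staged={none}
After op 4 (modify a.txt): modified={a.txt, b.txt, d.txt, e.txt} staged={none}
After op 5 (git add e.txt): modified={a.txt, b.txt, d.txt} staged={e.txt}
After op 6 (git add d.txt): modified={a.txt, b.txt} staged={d.txt, e.txt}
After op 7 (modify c.txt): modified={a.txt, b.txt, c.txt} staged={d.txt, e.txt}
After op 8 (modify d.txt): modified={a.txt, b.txt, c.txt, d.txt} staged={d.txt, e.txt}
After op 9 (git commit): modified={a.txt, b.txt, c.txt, d.txt} staged={none}
After op 10 (git add b.txt): modified={a.txt, c.txt, d.txt} staged={b.txt}
After op 11 (git reset b.txt): modified={a.txt, b.txt, c.txt, d.txt} staged={none}
After op 12 (modify e.txt): modified={a.txt, b.txt, c.txt, d.txt, e.txt} staged={none}
After op 13 (git add a.txt): modified={b.txt, c.txt, d.txt, e.txt} staged={a.txt}
After op 14 (git reset d.txt): modified={b.txt, c.txt, d.txt, e.txt} staged={a.txt}
After op 15 (modify a.txt): modified={a.txt, b.txt, c.txt, d.txt, e.txt} staged={a.txt}
After op 16 (git add d.txt): modified={a.txt, b.txt, c.txt, e.txt} staged={a.txt, d.txt}
After op 17 (git reset a.txt): modified={a.txt, b.txt, c.txt, e.txt} staged={d.txt}
After op 18 (modify d.txt): modified={a.txt, b.txt, c.txt, d.txt, e.txt} staged={d.txt}
After op 19 (git add b.txt): modified={a.txt, c.txt, d.txt, e.txt} staged={b.txt, d.txt}
After op 20 (git add a.txt): modified={c.txt, d.txt, e.txt} staged={a.txt, b.txt, d.txt}
After op 21 (git add e.txt): modified={c.txt, d.txt} staged={a.txt, b.txt, d.txt, e.txt}
After op 22 (git add c.txt): modified={d.txt} staged={a.txt, b.txt, c.txt, d.txt, e.txt}
After op 23 (git reset e.txt): modified={d.txt, e.txt} staged={a.txt, b.txt, c.txt, d.txt}
After op 24 (git commit): modified={d.txt, e.txt} staged={none}
After op 25 (git add e.txt): modified={d.txt} staged={e.txt}
After op 26 (git add d.txt): modified={none} staged={d.txt, e.txt}
After op 27 (git commit): modified={none} staged={none}
After op 28 (modify d.txt): modified={d.txt} staged={none}
After op 29 (modify e.txt): modified={d.txt, e.txt} staged={none}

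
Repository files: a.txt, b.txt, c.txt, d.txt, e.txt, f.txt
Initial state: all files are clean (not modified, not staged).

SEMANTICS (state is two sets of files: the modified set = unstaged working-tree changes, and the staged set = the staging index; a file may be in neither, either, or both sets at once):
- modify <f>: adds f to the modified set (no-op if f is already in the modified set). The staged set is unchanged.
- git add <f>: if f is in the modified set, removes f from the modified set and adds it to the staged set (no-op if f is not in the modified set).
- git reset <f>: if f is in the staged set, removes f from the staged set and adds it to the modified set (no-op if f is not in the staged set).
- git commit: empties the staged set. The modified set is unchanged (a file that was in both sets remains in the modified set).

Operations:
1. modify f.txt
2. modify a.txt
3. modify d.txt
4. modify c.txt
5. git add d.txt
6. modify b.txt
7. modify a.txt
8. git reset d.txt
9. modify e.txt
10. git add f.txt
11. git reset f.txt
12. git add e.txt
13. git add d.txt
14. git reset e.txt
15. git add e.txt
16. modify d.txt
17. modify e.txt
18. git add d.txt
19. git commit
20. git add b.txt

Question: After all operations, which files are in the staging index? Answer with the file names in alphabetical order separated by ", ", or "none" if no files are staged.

After op 1 (modify f.txt): modified={f.txt} staged={none}
After op 2 (modify a.txt): modified={a.txt, f.txt} staged={none}
After op 3 (modify d.txt): modified={a.txt, d.txt, f.txt} staged={none}
After op 4 (modify c.txt): modified={a.txt, c.txt, d.txt, f.txt} staged={none}
After op 5 (git add d.txt): modified={a.txt, c.txt, f.txt} staged={d.txt}
After op 6 (modify b.txt): modified={a.txt, b.txt, c.txt, f.txt} staged={d.txt}
After op 7 (modify a.txt): modified={a.txt, b.txt, c.txt, f.txt} staged={d.txt}
After op 8 (git reset d.txt): modified={a.txt, b.txt, c.txt, d.txt, f.txt} staged={none}
After op 9 (modify e.txt): modified={a.txt, b.txt, c.txt, d.txt, e.txt, f.txt} staged={none}
After op 10 (git add f.txt): modified={a.txt, b.txt, c.txt, d.txt, e.txt} staged={f.txt}
After op 11 (git reset f.txt): modified={a.txt, b.txt, c.txt, d.txt, e.txt, f.txt} staged={none}
After op 12 (git add e.txt): modified={a.txt, b.txt, c.txt, d.txt, f.txt} staged={e.txt}
After op 13 (git add d.txt): modified={a.txt, b.txt, c.txt, f.txt} staged={d.txt, e.txt}
After op 14 (git reset e.txt): modified={a.txt, b.txt, c.txt, e.txt, f.txt} staged={d.txt}
After op 15 (git add e.txt): modified={a.txt, b.txt, c.txt, f.txt} staged={d.txt, e.txt}
After op 16 (modify d.txt): modified={a.txt, b.txt, c.txt, d.txt, f.txt} staged={d.txt, e.txt}
After op 17 (modify e.txt): modified={a.txt, b.txt, c.txt, d.txt, e.txt, f.txt} staged={d.txt, e.txt}
After op 18 (git add d.txt): modified={a.txt, b.txt, c.txt, e.txt, f.txt} staged={d.txt, e.txt}
After op 19 (git commit): modified={a.txt, b.txt, c.txt, e.txt, f.txt} staged={none}
After op 20 (git add b.txt): modified={a.txt, c.txt, e.txt, f.txt} staged={b.txt}

Answer: b.txt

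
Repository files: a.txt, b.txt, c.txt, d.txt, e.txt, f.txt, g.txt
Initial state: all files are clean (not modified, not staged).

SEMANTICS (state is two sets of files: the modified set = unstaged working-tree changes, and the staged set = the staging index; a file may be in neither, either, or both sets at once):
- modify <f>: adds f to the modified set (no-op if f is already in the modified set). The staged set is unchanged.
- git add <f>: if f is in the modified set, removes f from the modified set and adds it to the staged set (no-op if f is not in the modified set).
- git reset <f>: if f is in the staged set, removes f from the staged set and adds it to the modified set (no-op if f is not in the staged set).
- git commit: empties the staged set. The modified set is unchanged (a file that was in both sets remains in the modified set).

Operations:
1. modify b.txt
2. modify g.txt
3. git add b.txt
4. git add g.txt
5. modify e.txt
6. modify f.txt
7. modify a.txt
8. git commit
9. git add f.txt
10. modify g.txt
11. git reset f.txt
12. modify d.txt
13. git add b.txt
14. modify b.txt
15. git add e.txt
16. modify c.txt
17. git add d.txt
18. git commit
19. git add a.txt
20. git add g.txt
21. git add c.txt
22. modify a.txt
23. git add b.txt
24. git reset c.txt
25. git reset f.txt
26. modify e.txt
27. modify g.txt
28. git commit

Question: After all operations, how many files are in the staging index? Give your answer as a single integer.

Answer: 0

Derivation:
After op 1 (modify b.txt): modified={b.txt} staged={none}
After op 2 (modify g.txt): modified={b.txt, g.txt} staged={none}
After op 3 (git add b.txt): modified={g.txt} staged={b.txt}
After op 4 (git add g.txt): modified={none} staged={b.txt, g.txt}
After op 5 (modify e.txt): modified={e.txt} staged={b.txt, g.txt}
After op 6 (modify f.txt): modified={e.txt, f.txt} staged={b.txt, g.txt}
After op 7 (modify a.txt): modified={a.txt, e.txt, f.txt} staged={b.txt, g.txt}
After op 8 (git commit): modified={a.txt, e.txt, f.txt} staged={none}
After op 9 (git add f.txt): modified={a.txt, e.txt} staged={f.txt}
After op 10 (modify g.txt): modified={a.txt, e.txt, g.txt} staged={f.txt}
After op 11 (git reset f.txt): modified={a.txt, e.txt, f.txt, g.txt} staged={none}
After op 12 (modify d.txt): modified={a.txt, d.txt, e.txt, f.txt, g.txt} staged={none}
After op 13 (git add b.txt): modified={a.txt, d.txt, e.txt, f.txt, g.txt} staged={none}
After op 14 (modify b.txt): modified={a.txt, b.txt, d.txt, e.txt, f.txt, g.txt} staged={none}
After op 15 (git add e.txt): modified={a.txt, b.txt, d.txt, f.txt, g.txt} staged={e.txt}
After op 16 (modify c.txt): modified={a.txt, b.txt, c.txt, d.txt, f.txt, g.txt} staged={e.txt}
After op 17 (git add d.txt): modified={a.txt, b.txt, c.txt, f.txt, g.txt} staged={d.txt, e.txt}
After op 18 (git commit): modified={a.txt, b.txt, c.txt, f.txt, g.txt} staged={none}
After op 19 (git add a.txt): modified={b.txt, c.txt, f.txt, g.txt} staged={a.txt}
After op 20 (git add g.txt): modified={b.txt, c.txt, f.txt} staged={a.txt, g.txt}
After op 21 (git add c.txt): modified={b.txt, f.txt} staged={a.txt, c.txt, g.txt}
After op 22 (modify a.txt): modified={a.txt, b.txt, f.txt} staged={a.txt, c.txt, g.txt}
After op 23 (git add b.txt): modified={a.txt, f.txt} staged={a.txt, b.txt, c.txt, g.txt}
After op 24 (git reset c.txt): modified={a.txt, c.txt, f.txt} staged={a.txt, b.txt, g.txt}
After op 25 (git reset f.txt): modified={a.txt, c.txt, f.txt} staged={a.txt, b.txt, g.txt}
After op 26 (modify e.txt): modified={a.txt, c.txt, e.txt, f.txt} staged={a.txt, b.txt, g.txt}
After op 27 (modify g.txt): modified={a.txt, c.txt, e.txt, f.txt, g.txt} staged={a.txt, b.txt, g.txt}
After op 28 (git commit): modified={a.txt, c.txt, e.txt, f.txt, g.txt} staged={none}
Final staged set: {none} -> count=0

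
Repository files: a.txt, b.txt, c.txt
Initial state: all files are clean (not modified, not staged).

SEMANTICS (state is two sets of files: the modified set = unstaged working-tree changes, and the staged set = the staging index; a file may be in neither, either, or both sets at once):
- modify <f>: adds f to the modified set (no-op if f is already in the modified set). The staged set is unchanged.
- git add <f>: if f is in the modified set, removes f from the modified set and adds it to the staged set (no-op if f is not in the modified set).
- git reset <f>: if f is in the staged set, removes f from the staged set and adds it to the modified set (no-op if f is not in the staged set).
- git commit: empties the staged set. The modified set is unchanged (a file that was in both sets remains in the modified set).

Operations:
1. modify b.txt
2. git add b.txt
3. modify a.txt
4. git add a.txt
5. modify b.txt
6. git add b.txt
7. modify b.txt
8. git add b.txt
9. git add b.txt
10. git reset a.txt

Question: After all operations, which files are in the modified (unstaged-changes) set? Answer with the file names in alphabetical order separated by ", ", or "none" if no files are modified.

After op 1 (modify b.txt): modified={b.txt} staged={none}
After op 2 (git add b.txt): modified={none} staged={b.txt}
After op 3 (modify a.txt): modified={a.txt} staged={b.txt}
After op 4 (git add a.txt): modified={none} staged={a.txt, b.txt}
After op 5 (modify b.txt): modified={b.txt} staged={a.txt, b.txt}
After op 6 (git add b.txt): modified={none} staged={a.txt, b.txt}
After op 7 (modify b.txt): modified={b.txt} staged={a.txt, b.txt}
After op 8 (git add b.txt): modified={none} staged={a.txt, b.txt}
After op 9 (git add b.txt): modified={none} staged={a.txt, b.txt}
After op 10 (git reset a.txt): modified={a.txt} staged={b.txt}

Answer: a.txt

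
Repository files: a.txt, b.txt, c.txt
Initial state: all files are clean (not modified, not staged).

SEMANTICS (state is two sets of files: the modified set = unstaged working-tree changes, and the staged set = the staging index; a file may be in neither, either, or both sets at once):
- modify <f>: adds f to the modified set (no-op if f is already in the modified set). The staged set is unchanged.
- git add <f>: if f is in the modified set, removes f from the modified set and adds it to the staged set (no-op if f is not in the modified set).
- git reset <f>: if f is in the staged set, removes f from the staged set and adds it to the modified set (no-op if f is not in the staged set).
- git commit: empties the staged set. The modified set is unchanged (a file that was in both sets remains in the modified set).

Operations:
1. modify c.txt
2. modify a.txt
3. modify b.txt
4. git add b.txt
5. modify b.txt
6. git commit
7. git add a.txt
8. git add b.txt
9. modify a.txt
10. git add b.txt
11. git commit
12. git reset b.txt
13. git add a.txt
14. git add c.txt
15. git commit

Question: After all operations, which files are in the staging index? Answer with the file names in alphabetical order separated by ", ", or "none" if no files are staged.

Answer: none

Derivation:
After op 1 (modify c.txt): modified={c.txt} staged={none}
After op 2 (modify a.txt): modified={a.txt, c.txt} staged={none}
After op 3 (modify b.txt): modified={a.txt, b.txt, c.txt} staged={none}
After op 4 (git add b.txt): modified={a.txt, c.txt} staged={b.txt}
After op 5 (modify b.txt): modified={a.txt, b.txt, c.txt} staged={b.txt}
After op 6 (git commit): modified={a.txt, b.txt, c.txt} staged={none}
After op 7 (git add a.txt): modified={b.txt, c.txt} staged={a.txt}
After op 8 (git add b.txt): modified={c.txt} staged={a.txt, b.txt}
After op 9 (modify a.txt): modified={a.txt, c.txt} staged={a.txt, b.txt}
After op 10 (git add b.txt): modified={a.txt, c.txt} staged={a.txt, b.txt}
After op 11 (git commit): modified={a.txt, c.txt} staged={none}
After op 12 (git reset b.txt): modified={a.txt, c.txt} staged={none}
After op 13 (git add a.txt): modified={c.txt} staged={a.txt}
After op 14 (git add c.txt): modified={none} staged={a.txt, c.txt}
After op 15 (git commit): modified={none} staged={none}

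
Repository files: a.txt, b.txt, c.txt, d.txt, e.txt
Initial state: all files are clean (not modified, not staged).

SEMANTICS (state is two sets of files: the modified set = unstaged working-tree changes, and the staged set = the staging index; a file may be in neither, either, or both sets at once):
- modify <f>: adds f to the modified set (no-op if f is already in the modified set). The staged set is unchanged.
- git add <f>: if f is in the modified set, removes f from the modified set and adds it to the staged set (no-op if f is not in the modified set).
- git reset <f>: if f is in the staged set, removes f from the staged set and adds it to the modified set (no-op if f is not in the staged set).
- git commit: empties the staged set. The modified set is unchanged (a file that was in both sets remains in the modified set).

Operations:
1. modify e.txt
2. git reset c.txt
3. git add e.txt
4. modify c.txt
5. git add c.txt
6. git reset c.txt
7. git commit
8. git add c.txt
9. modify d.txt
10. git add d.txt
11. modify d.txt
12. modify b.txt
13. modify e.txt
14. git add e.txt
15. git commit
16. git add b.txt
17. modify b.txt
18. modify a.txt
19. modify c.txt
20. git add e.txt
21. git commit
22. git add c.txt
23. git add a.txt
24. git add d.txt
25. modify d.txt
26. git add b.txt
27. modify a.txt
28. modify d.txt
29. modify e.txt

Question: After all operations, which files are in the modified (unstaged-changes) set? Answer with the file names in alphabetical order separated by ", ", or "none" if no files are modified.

Answer: a.txt, d.txt, e.txt

Derivation:
After op 1 (modify e.txt): modified={e.txt} staged={none}
After op 2 (git reset c.txt): modified={e.txt} staged={none}
After op 3 (git add e.txt): modified={none} staged={e.txt}
After op 4 (modify c.txt): modified={c.txt} staged={e.txt}
After op 5 (git add c.txt): modified={none} staged={c.txt, e.txt}
After op 6 (git reset c.txt): modified={c.txt} staged={e.txt}
After op 7 (git commit): modified={c.txt} staged={none}
After op 8 (git add c.txt): modified={none} staged={c.txt}
After op 9 (modify d.txt): modified={d.txt} staged={c.txt}
After op 10 (git add d.txt): modified={none} staged={c.txt, d.txt}
After op 11 (modify d.txt): modified={d.txt} staged={c.txt, d.txt}
After op 12 (modify b.txt): modified={b.txt, d.txt} staged={c.txt, d.txt}
After op 13 (modify e.txt): modified={b.txt, d.txt, e.txt} staged={c.txt, d.txt}
After op 14 (git add e.txt): modified={b.txt, d.txt} staged={c.txt, d.txt, e.txt}
After op 15 (git commit): modified={b.txt, d.txt} staged={none}
After op 16 (git add b.txt): modified={d.txt} staged={b.txt}
After op 17 (modify b.txt): modified={b.txt, d.txt} staged={b.txt}
After op 18 (modify a.txt): modified={a.txt, b.txt, d.txt} staged={b.txt}
After op 19 (modify c.txt): modified={a.txt, b.txt, c.txt, d.txt} staged={b.txt}
After op 20 (git add e.txt): modified={a.txt, b.txt, c.txt, d.txt} staged={b.txt}
After op 21 (git commit): modified={a.txt, b.txt, c.txt, d.txt} staged={none}
After op 22 (git add c.txt): modified={a.txt, b.txt, d.txt} staged={c.txt}
After op 23 (git add a.txt): modified={b.txt, d.txt} staged={a.txt, c.txt}
After op 24 (git add d.txt): modified={b.txt} staged={a.txt, c.txt, d.txt}
After op 25 (modify d.txt): modified={b.txt, d.txt} staged={a.txt, c.txt, d.txt}
After op 26 (git add b.txt): modified={d.txt} staged={a.txt, b.txt, c.txt, d.txt}
After op 27 (modify a.txt): modified={a.txt, d.txt} staged={a.txt, b.txt, c.txt, d.txt}
After op 28 (modify d.txt): modified={a.txt, d.txt} staged={a.txt, b.txt, c.txt, d.txt}
After op 29 (modify e.txt): modified={a.txt, d.txt, e.txt} staged={a.txt, b.txt, c.txt, d.txt}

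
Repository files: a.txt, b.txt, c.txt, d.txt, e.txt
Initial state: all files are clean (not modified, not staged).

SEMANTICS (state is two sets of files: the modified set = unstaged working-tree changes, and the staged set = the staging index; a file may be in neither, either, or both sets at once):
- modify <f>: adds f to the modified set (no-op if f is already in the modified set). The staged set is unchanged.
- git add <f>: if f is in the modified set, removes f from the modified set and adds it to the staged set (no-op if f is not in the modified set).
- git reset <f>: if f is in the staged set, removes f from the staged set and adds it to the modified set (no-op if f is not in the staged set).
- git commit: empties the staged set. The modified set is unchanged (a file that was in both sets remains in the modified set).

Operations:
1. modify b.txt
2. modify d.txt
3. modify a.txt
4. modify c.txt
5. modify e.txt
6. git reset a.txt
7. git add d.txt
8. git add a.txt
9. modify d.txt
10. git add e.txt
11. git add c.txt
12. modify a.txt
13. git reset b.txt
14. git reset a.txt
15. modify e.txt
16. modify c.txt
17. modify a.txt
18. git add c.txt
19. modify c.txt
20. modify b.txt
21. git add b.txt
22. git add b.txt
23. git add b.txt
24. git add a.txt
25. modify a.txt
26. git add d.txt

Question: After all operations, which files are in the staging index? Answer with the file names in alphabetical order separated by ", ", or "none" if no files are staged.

Answer: a.txt, b.txt, c.txt, d.txt, e.txt

Derivation:
After op 1 (modify b.txt): modified={b.txt} staged={none}
After op 2 (modify d.txt): modified={b.txt, d.txt} staged={none}
After op 3 (modify a.txt): modified={a.txt, b.txt, d.txt} staged={none}
After op 4 (modify c.txt): modified={a.txt, b.txt, c.txt, d.txt} staged={none}
After op 5 (modify e.txt): modified={a.txt, b.txt, c.txt, d.txt, e.txt} staged={none}
After op 6 (git reset a.txt): modified={a.txt, b.txt, c.txt, d.txt, e.txt} staged={none}
After op 7 (git add d.txt): modified={a.txt, b.txt, c.txt, e.txt} staged={d.txt}
After op 8 (git add a.txt): modified={b.txt, c.txt, e.txt} staged={a.txt, d.txt}
After op 9 (modify d.txt): modified={b.txt, c.txt, d.txt, e.txt} staged={a.txt, d.txt}
After op 10 (git add e.txt): modified={b.txt, c.txt, d.txt} staged={a.txt, d.txt, e.txt}
After op 11 (git add c.txt): modified={b.txt, d.txt} staged={a.txt, c.txt, d.txt, e.txt}
After op 12 (modify a.txt): modified={a.txt, b.txt, d.txt} staged={a.txt, c.txt, d.txt, e.txt}
After op 13 (git reset b.txt): modified={a.txt, b.txt, d.txt} staged={a.txt, c.txt, d.txt, e.txt}
After op 14 (git reset a.txt): modified={a.txt, b.txt, d.txt} staged={c.txt, d.txt, e.txt}
After op 15 (modify e.txt): modified={a.txt, b.txt, d.txt, e.txt} staged={c.txt, d.txt, e.txt}
After op 16 (modify c.txt): modified={a.txt, b.txt, c.txt, d.txt, e.txt} staged={c.txt, d.txt, e.txt}
After op 17 (modify a.txt): modified={a.txt, b.txt, c.txt, d.txt, e.txt} staged={c.txt, d.txt, e.txt}
After op 18 (git add c.txt): modified={a.txt, b.txt, d.txt, e.txt} staged={c.txt, d.txt, e.txt}
After op 19 (modify c.txt): modified={a.txt, b.txt, c.txt, d.txt, e.txt} staged={c.txt, d.txt, e.txt}
After op 20 (modify b.txt): modified={a.txt, b.txt, c.txt, d.txt, e.txt} staged={c.txt, d.txt, e.txt}
After op 21 (git add b.txt): modified={a.txt, c.txt, d.txt, e.txt} staged={b.txt, c.txt, d.txt, e.txt}
After op 22 (git add b.txt): modified={a.txt, c.txt, d.txt, e.txt} staged={b.txt, c.txt, d.txt, e.txt}
After op 23 (git add b.txt): modified={a.txt, c.txt, d.txt, e.txt} staged={b.txt, c.txt, d.txt, e.txt}
After op 24 (git add a.txt): modified={c.txt, d.txt, e.txt} staged={a.txt, b.txt, c.txt, d.txt, e.txt}
After op 25 (modify a.txt): modified={a.txt, c.txt, d.txt, e.txt} staged={a.txt, b.txt, c.txt, d.txt, e.txt}
After op 26 (git add d.txt): modified={a.txt, c.txt, e.txt} staged={a.txt, b.txt, c.txt, d.txt, e.txt}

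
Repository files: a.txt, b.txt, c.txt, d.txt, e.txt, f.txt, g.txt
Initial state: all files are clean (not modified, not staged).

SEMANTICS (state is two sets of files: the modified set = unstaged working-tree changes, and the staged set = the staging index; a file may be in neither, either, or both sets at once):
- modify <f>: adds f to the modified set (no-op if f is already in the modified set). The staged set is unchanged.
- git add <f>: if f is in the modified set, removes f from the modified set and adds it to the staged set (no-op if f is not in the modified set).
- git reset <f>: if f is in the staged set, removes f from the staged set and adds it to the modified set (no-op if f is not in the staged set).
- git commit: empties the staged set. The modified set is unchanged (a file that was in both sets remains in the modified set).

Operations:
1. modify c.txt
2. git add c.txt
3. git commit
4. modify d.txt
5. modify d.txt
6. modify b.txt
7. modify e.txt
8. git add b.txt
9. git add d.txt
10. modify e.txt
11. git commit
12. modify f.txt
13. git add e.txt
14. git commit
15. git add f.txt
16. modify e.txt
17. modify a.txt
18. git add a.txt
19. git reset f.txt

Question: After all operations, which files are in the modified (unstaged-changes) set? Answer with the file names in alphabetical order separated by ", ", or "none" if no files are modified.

After op 1 (modify c.txt): modified={c.txt} staged={none}
After op 2 (git add c.txt): modified={none} staged={c.txt}
After op 3 (git commit): modified={none} staged={none}
After op 4 (modify d.txt): modified={d.txt} staged={none}
After op 5 (modify d.txt): modified={d.txt} staged={none}
After op 6 (modify b.txt): modified={b.txt, d.txt} staged={none}
After op 7 (modify e.txt): modified={b.txt, d.txt, e.txt} staged={none}
After op 8 (git add b.txt): modified={d.txt, e.txt} staged={b.txt}
After op 9 (git add d.txt): modified={e.txt} staged={b.txt, d.txt}
After op 10 (modify e.txt): modified={e.txt} staged={b.txt, d.txt}
After op 11 (git commit): modified={e.txt} staged={none}
After op 12 (modify f.txt): modified={e.txt, f.txt} staged={none}
After op 13 (git add e.txt): modified={f.txt} staged={e.txt}
After op 14 (git commit): modified={f.txt} staged={none}
After op 15 (git add f.txt): modified={none} staged={f.txt}
After op 16 (modify e.txt): modified={e.txt} staged={f.txt}
After op 17 (modify a.txt): modified={a.txt, e.txt} staged={f.txt}
After op 18 (git add a.txt): modified={e.txt} staged={a.txt, f.txt}
After op 19 (git reset f.txt): modified={e.txt, f.txt} staged={a.txt}

Answer: e.txt, f.txt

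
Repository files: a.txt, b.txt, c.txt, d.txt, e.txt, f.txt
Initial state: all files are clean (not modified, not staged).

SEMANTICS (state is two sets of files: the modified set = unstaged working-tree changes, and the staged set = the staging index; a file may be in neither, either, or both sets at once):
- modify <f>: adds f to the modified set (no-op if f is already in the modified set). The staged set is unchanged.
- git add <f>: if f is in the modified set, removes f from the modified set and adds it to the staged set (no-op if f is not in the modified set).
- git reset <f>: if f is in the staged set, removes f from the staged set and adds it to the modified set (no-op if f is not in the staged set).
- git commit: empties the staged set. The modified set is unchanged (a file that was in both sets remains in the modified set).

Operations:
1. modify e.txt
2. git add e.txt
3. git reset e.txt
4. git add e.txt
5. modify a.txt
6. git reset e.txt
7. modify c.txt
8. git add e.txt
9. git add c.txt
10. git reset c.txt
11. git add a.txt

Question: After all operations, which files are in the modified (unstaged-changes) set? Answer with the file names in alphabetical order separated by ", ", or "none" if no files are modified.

After op 1 (modify e.txt): modified={e.txt} staged={none}
After op 2 (git add e.txt): modified={none} staged={e.txt}
After op 3 (git reset e.txt): modified={e.txt} staged={none}
After op 4 (git add e.txt): modified={none} staged={e.txt}
After op 5 (modify a.txt): modified={a.txt} staged={e.txt}
After op 6 (git reset e.txt): modified={a.txt, e.txt} staged={none}
After op 7 (modify c.txt): modified={a.txt, c.txt, e.txt} staged={none}
After op 8 (git add e.txt): modified={a.txt, c.txt} staged={e.txt}
After op 9 (git add c.txt): modified={a.txt} staged={c.txt, e.txt}
After op 10 (git reset c.txt): modified={a.txt, c.txt} staged={e.txt}
After op 11 (git add a.txt): modified={c.txt} staged={a.txt, e.txt}

Answer: c.txt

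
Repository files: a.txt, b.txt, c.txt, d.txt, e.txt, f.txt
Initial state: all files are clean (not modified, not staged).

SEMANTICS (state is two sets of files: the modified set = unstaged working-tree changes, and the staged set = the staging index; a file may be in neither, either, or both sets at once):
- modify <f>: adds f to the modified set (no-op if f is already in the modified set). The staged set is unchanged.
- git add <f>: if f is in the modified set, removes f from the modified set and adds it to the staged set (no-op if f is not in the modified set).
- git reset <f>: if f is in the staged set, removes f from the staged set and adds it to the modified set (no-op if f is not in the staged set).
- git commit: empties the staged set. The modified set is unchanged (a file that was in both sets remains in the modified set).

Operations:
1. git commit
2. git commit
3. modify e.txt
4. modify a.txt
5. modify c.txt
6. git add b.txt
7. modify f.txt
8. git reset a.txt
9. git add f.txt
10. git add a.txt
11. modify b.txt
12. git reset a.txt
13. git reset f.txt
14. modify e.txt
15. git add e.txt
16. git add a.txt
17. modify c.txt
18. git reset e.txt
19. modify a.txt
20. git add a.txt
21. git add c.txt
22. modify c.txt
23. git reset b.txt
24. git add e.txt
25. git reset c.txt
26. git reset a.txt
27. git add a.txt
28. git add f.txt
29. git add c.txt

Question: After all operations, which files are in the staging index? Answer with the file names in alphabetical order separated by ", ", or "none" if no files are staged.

Answer: a.txt, c.txt, e.txt, f.txt

Derivation:
After op 1 (git commit): modified={none} staged={none}
After op 2 (git commit): modified={none} staged={none}
After op 3 (modify e.txt): modified={e.txt} staged={none}
After op 4 (modify a.txt): modified={a.txt, e.txt} staged={none}
After op 5 (modify c.txt): modified={a.txt, c.txt, e.txt} staged={none}
After op 6 (git add b.txt): modified={a.txt, c.txt, e.txt} staged={none}
After op 7 (modify f.txt): modified={a.txt, c.txt, e.txt, f.txt} staged={none}
After op 8 (git reset a.txt): modified={a.txt, c.txt, e.txt, f.txt} staged={none}
After op 9 (git add f.txt): modified={a.txt, c.txt, e.txt} staged={f.txt}
After op 10 (git add a.txt): modified={c.txt, e.txt} staged={a.txt, f.txt}
After op 11 (modify b.txt): modified={b.txt, c.txt, e.txt} staged={a.txt, f.txt}
After op 12 (git reset a.txt): modified={a.txt, b.txt, c.txt, e.txt} staged={f.txt}
After op 13 (git reset f.txt): modified={a.txt, b.txt, c.txt, e.txt, f.txt} staged={none}
After op 14 (modify e.txt): modified={a.txt, b.txt, c.txt, e.txt, f.txt} staged={none}
After op 15 (git add e.txt): modified={a.txt, b.txt, c.txt, f.txt} staged={e.txt}
After op 16 (git add a.txt): modified={b.txt, c.txt, f.txt} staged={a.txt, e.txt}
After op 17 (modify c.txt): modified={b.txt, c.txt, f.txt} staged={a.txt, e.txt}
After op 18 (git reset e.txt): modified={b.txt, c.txt, e.txt, f.txt} staged={a.txt}
After op 19 (modify a.txt): modified={a.txt, b.txt, c.txt, e.txt, f.txt} staged={a.txt}
After op 20 (git add a.txt): modified={b.txt, c.txt, e.txt, f.txt} staged={a.txt}
After op 21 (git add c.txt): modified={b.txt, e.txt, f.txt} staged={a.txt, c.txt}
After op 22 (modify c.txt): modified={b.txt, c.txt, e.txt, f.txt} staged={a.txt, c.txt}
After op 23 (git reset b.txt): modified={b.txt, c.txt, e.txt, f.txt} staged={a.txt, c.txt}
After op 24 (git add e.txt): modified={b.txt, c.txt, f.txt} staged={a.txt, c.txt, e.txt}
After op 25 (git reset c.txt): modified={b.txt, c.txt, f.txt} staged={a.txt, e.txt}
After op 26 (git reset a.txt): modified={a.txt, b.txt, c.txt, f.txt} staged={e.txt}
After op 27 (git add a.txt): modified={b.txt, c.txt, f.txt} staged={a.txt, e.txt}
After op 28 (git add f.txt): modified={b.txt, c.txt} staged={a.txt, e.txt, f.txt}
After op 29 (git add c.txt): modified={b.txt} staged={a.txt, c.txt, e.txt, f.txt}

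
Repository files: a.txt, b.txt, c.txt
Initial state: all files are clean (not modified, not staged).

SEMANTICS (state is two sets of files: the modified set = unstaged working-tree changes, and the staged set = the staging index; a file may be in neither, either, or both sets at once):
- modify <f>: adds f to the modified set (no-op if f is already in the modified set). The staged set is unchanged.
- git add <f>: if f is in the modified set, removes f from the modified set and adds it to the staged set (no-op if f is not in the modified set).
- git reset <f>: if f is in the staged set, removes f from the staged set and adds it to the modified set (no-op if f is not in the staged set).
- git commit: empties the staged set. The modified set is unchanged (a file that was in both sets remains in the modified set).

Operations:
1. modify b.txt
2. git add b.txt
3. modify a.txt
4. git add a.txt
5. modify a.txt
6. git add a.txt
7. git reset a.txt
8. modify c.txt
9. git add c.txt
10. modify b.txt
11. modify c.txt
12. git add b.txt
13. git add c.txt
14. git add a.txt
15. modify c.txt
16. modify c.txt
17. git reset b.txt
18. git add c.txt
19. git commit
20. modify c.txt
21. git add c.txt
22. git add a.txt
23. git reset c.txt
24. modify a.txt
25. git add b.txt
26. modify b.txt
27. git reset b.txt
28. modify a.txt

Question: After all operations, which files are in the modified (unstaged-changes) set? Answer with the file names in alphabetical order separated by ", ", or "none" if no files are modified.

Answer: a.txt, b.txt, c.txt

Derivation:
After op 1 (modify b.txt): modified={b.txt} staged={none}
After op 2 (git add b.txt): modified={none} staged={b.txt}
After op 3 (modify a.txt): modified={a.txt} staged={b.txt}
After op 4 (git add a.txt): modified={none} staged={a.txt, b.txt}
After op 5 (modify a.txt): modified={a.txt} staged={a.txt, b.txt}
After op 6 (git add a.txt): modified={none} staged={a.txt, b.txt}
After op 7 (git reset a.txt): modified={a.txt} staged={b.txt}
After op 8 (modify c.txt): modified={a.txt, c.txt} staged={b.txt}
After op 9 (git add c.txt): modified={a.txt} staged={b.txt, c.txt}
After op 10 (modify b.txt): modified={a.txt, b.txt} staged={b.txt, c.txt}
After op 11 (modify c.txt): modified={a.txt, b.txt, c.txt} staged={b.txt, c.txt}
After op 12 (git add b.txt): modified={a.txt, c.txt} staged={b.txt, c.txt}
After op 13 (git add c.txt): modified={a.txt} staged={b.txt, c.txt}
After op 14 (git add a.txt): modified={none} staged={a.txt, b.txt, c.txt}
After op 15 (modify c.txt): modified={c.txt} staged={a.txt, b.txt, c.txt}
After op 16 (modify c.txt): modified={c.txt} staged={a.txt, b.txt, c.txt}
After op 17 (git reset b.txt): modified={b.txt, c.txt} staged={a.txt, c.txt}
After op 18 (git add c.txt): modified={b.txt} staged={a.txt, c.txt}
After op 19 (git commit): modified={b.txt} staged={none}
After op 20 (modify c.txt): modified={b.txt, c.txt} staged={none}
After op 21 (git add c.txt): modified={b.txt} staged={c.txt}
After op 22 (git add a.txt): modified={b.txt} staged={c.txt}
After op 23 (git reset c.txt): modified={b.txt, c.txt} staged={none}
After op 24 (modify a.txt): modified={a.txt, b.txt, c.txt} staged={none}
After op 25 (git add b.txt): modified={a.txt, c.txt} staged={b.txt}
After op 26 (modify b.txt): modified={a.txt, b.txt, c.txt} staged={b.txt}
After op 27 (git reset b.txt): modified={a.txt, b.txt, c.txt} staged={none}
After op 28 (modify a.txt): modified={a.txt, b.txt, c.txt} staged={none}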